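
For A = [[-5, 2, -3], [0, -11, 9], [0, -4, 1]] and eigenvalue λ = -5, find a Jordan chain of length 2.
v_1 = [[0, 2, 1]]^T, v_2 = [[1, -3, -2]]^T

We seek v_1 ∈ ker((A + 5I)^2) \ ker(A + 5I), then set v_{i+1} = (A + 5I) v_i.

One such chain is v_1 = [[0, 2, 1]]^T, v_2 = [[1, -3, -2]]^T. Check: (A + 5I) v_2 = [[0, 0, 0]]^T = 0.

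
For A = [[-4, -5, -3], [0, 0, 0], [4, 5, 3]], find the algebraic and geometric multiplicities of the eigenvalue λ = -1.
algebraic multiplicity 1, geometric multiplicity 1

The characteristic polynomial is x^2(x + 1), so the factor x + 1 appears with exponent 1: the algebraic multiplicity is 1.

rank(A + I) = 2, so the eigenspace has dimension 3 - 2 = 1: the geometric multiplicity is 1.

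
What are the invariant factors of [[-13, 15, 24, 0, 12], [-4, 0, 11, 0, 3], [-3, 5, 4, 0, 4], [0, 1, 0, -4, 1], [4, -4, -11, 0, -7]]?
The Jordan structure of A has elementary divisors (x + 4)^3, (x + 4)^2. Arranging the block sizes at each eigenvalue in decreasing order and taking row products gives the invariant factors.

Invariant factors (smallest first, each dividing the next): (x + 4)^2, (x + 4)^3.

Check: the last factor (x + 4)^3 is the minimal polynomial, and the product (x + 4)^5 is the characteristic polynomial.

(x + 4)^2, (x + 4)^3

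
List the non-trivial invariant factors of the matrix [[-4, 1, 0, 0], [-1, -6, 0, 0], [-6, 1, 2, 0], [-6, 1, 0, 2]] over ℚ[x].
The Jordan structure of A has elementary divisors (x + 5)^2, (x - 2), (x - 2). Arranging the block sizes at each eigenvalue in decreasing order and taking row products gives the invariant factors.

Invariant factors (smallest first, each dividing the next): x - 2, (x - 2)(x + 5)^2.

Check: the last factor (x - 2)(x + 5)^2 is the minimal polynomial, and the product (x - 2)^2(x + 5)^2 is the characteristic polynomial.

x - 2, (x - 2)(x + 5)^2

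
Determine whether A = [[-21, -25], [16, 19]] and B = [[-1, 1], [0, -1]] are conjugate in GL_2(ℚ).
Two matrices over a field are similar if and only if they have the same invariant factors.

Both A and B have characteristic polynomial (x + 1)^2 and minimal polynomial (x + 1)^2. Computing further, both have invariant factors (x + 1)^2. Hence A and B are similar.

Yes.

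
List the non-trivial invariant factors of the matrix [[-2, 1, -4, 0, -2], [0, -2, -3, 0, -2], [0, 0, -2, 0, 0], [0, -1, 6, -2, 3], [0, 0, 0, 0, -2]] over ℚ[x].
The Jordan structure of A has elementary divisors (x + 2)^3, (x + 2)^2. Arranging the block sizes at each eigenvalue in decreasing order and taking row products gives the invariant factors.

Invariant factors (smallest first, each dividing the next): (x + 2)^2, (x + 2)^3.

Check: the last factor (x + 2)^3 is the minimal polynomial, and the product (x + 2)^5 is the characteristic polynomial.

(x + 2)^2, (x + 2)^3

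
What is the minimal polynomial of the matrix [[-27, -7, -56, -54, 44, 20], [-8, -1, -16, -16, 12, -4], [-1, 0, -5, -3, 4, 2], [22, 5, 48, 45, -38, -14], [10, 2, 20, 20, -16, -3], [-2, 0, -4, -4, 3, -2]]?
m_A(x) = (x + 1)^2

The characteristic polynomial factors as (x + 1)^6. The minimal polynomial is ∏(x - λ)^{k_λ} where k_λ is the size of the largest Jordan block at λ.

For λ = -1: rank(A + I) = 3, and the largest Jordan block has size 2 (the smallest k with rank((A + I)^k) = rank((A + I)^(k+1))).

So m_A(x) = (x + 1)^2.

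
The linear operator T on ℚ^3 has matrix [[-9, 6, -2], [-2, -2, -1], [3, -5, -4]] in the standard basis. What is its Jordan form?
The characteristic polynomial is det(xI - A) = (x + 5)^3, so the eigenvalues are -5 (algebraic multiplicity 3).

For λ = -5: rank(A + 5I) = 2, rank((A + 5I)^2) = 1, rank((A + 5I)^3) = 0. The eigenspace has dimension 3 - 2 = 1, so there is 1 Jordan block; the rank sequence gives block sizes [3].

Assembling the blocks gives the Jordan form J above.

J = [[-5, 1, 0], [0, -5, 1], [0, 0, -5]]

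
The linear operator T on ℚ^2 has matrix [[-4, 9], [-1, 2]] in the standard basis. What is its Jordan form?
J = [[-1, 1], [0, -1]]

The characteristic polynomial is det(xI - A) = (x + 1)^2, so the eigenvalues are -1 (algebraic multiplicity 2).

For λ = -1: rank(A + I) = 1, rank((A + I)^2) = 0. The eigenspace has dimension 2 - 1 = 1, so there is 1 Jordan block; the rank sequence gives block sizes [2].

Assembling the blocks gives the Jordan form J above.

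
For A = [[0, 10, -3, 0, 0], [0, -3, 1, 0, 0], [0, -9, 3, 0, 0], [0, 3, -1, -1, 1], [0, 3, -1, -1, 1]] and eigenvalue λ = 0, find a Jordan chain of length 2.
We seek v_1 ∈ ker(A^2) \ ker(A), then set v_{i+1} = A v_i.

One such chain is v_1 = [[0, 0, 0, 0, 1]]^T, v_2 = [[0, 0, 0, 1, 1]]^T. Check: A v_2 = [[0, 0, 0, 0, 0]]^T = 0.

v_1 = [[0, 0, 0, 0, 1]]^T, v_2 = [[0, 0, 0, 1, 1]]^T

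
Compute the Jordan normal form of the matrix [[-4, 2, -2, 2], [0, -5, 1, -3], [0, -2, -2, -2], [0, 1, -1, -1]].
The characteristic polynomial is det(xI - A) = (x + 2)^2(x + 4)^2, so the eigenvalues are -4 (algebraic multiplicity 2), -2 (algebraic multiplicity 2).

For λ = -4: rank(A + 4I) = 2. The eigenspace has dimension 4 - 2 = 2, so there are 2 Jordan blocks; the rank sequence gives block sizes [1, 1].

For λ = -2: rank(A + 2I) = 3, rank((A + 2I)^2) = 2. The eigenspace has dimension 4 - 3 = 1, so there is 1 Jordan block; the rank sequence gives block sizes [2].

Assembling the blocks gives the Jordan form J above.

J = [[-4, 0, 0, 0], [0, -4, 0, 0], [0, 0, -2, 1], [0, 0, 0, -2]]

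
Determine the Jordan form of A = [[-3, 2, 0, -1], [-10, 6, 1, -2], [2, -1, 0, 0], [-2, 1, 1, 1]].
The characteristic polynomial is det(xI - A) = (x - 1)^4, so the eigenvalues are 1 (algebraic multiplicity 4).

For λ = 1: rank(A - I) = 2, rank((A - I)^2) = 1, rank((A - I)^3) = 0. The eigenspace has dimension 4 - 2 = 2, so there are 2 Jordan blocks; the rank sequence gives block sizes [3, 1].

Assembling the blocks gives the Jordan form J above.

J = [[1, 1, 0, 0], [0, 1, 1, 0], [0, 0, 1, 0], [0, 0, 0, 1]]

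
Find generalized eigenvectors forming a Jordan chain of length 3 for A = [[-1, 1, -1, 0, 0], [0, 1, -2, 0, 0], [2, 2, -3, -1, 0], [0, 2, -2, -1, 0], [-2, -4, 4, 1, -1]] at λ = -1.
We seek v_1 ∈ ker((A + I)^3) \ ker((A + I)^2), then set v_{i+1} = (A + I) v_i.

One such chain is v_1 = [[-1, -3, -3, -1, 4]]^T, v_2 = [[0, 0, -1, 0, 1]]^T, v_3 = [[1, 2, 2, 2, -4]]^T. Check: (A + I) v_3 = [[0, 0, 0, 0, 0]]^T = 0.

v_1 = [[-1, -3, -3, -1, 4]]^T, v_2 = [[0, 0, -1, 0, 1]]^T, v_3 = [[1, 2, 2, 2, -4]]^T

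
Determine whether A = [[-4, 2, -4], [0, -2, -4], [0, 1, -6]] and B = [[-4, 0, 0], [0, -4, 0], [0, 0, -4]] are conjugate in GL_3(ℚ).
No.

Both have characteristic polynomial (x + 4)^3, but the minimal polynomial of A is (x + 4)^2 while the minimal polynomial of B is x + 4. The minimal polynomial is a similarity invariant, so A and B are not similar.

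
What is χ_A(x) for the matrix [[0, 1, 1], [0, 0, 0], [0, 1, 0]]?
xI - A = [[x, -1, -1], [0, x, 0], [0, -1, x]].

Expanding det(xI - A) along the first row:
det(xI - A) = + (x)·det([[x, 0], [-1, x]]) - (-1)·det([[0, 0], [0, x]]) + (-1)·det([[0, x], [0, -1]]).

Evaluating gives χ_A(x) = x^3.

χ_A(x) = x^3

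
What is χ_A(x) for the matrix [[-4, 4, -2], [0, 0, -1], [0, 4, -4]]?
χ_A(x) = (x + 2)^2(x + 4)

xI - A = [[x + 4, -4, 2], [0, x, 1], [0, -4, x + 4]].

Expanding det(xI - A) along the first row:
det(xI - A) = + (x + 4)·det([[x, 1], [-4, x + 4]]) - (-4)·det([[0, 1], [0, x + 4]]) + (2)·det([[0, x], [0, -4]]).

Evaluating gives χ_A(x) = x^3 + 8x^2 + 20x + 16 = (x + 2)^2(x + 4).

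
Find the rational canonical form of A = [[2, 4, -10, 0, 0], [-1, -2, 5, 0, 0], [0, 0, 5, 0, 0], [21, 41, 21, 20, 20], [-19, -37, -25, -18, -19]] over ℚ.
R = [[5, 0, 0, 0, 0], [0, 0, 0, 0, 0], [0, 1, 0, 0, 0], [0, 0, 1, 0, 20], [0, 0, 0, 1, 1]]

The invariant factors of A (the non-unit diagonal entries of the Smith normal form of xI - A over ℚ[x]) are x - 5, x^2(x - 5)(x + 4), each dividing the next. The characteristic polynomial is their product, x^2(x - 5)^2(x + 4).

The rational canonical form is the block-diagonal matrix of companion matrices C(f_i):
R = [[5, 0, 0, 0, 0], [0, 0, 0, 0, 0], [0, 1, 0, 0, 0], [0, 0, 1, 0, 20], [0, 0, 0, 1, 1]].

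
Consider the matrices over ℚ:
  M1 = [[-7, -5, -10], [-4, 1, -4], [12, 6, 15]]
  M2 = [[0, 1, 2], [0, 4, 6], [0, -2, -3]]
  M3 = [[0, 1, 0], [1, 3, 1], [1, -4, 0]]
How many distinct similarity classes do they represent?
Characteristic polynomials: χ_{M1} = (x - 3)^3, χ_{M2} = x^2(x - 1), χ_{M3} = (x - 1)^3.

{M1}: invariant factors x - 3, (x - 3)^2.

{M2}: invariant factors x^2(x - 1).

{M3}: invariant factors (x - 1)^3.

Matrices are similar if and only if their invariant-factor lists agree; the partition into similarity classes is {M1}, {M2}, {M3}.

3 classes: {M1}, {M2}, {M3}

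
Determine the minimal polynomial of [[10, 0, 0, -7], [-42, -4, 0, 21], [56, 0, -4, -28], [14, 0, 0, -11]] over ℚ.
The characteristic polynomial factors as (x - 3)(x + 4)^3. The minimal polynomial is ∏(x - λ)^{k_λ} where k_λ is the size of the largest Jordan block at λ.

For λ = -4: rank(A + 4I) = 1, and the largest Jordan block has size 1 (the smallest k with rank((A + 4I)^k) = rank((A + 4I)^(k+1))).
For λ = 3: rank(A - 3I) = 3, and the largest Jordan block has size 1 (the smallest k with rank((A - 3I)^k) = rank((A - 3I)^(k+1))).

So m_A(x) = (x - 3)(x + 4).

m_A(x) = (x - 3)(x + 4)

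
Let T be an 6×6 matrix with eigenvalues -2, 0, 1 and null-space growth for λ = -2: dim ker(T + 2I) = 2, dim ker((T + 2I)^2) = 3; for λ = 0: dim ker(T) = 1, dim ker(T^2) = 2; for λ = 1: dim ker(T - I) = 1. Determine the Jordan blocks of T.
Jordan blocks: (-2, 2), (-2, 1), (0, 2), (1, 1)

λ = -2: successive nullity increments [2, 1] count blocks of size ≥ k; block sizes are [2, 1].
λ = 0: successive nullity increments [1, 1] count blocks of size ≥ k; block sizes are [2].
λ = 1: successive nullity increments [1] count blocks of size ≥ k; block sizes are [1].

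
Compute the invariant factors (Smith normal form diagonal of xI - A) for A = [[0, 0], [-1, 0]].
The Jordan structure of A has elementary divisors x^2. Arranging the block sizes at each eigenvalue in decreasing order and taking row products gives the invariant factors.

Invariant factors (smallest first, each dividing the next): x^2.

Check: the last factor x^2 is the minimal polynomial, and the product x^2 is the characteristic polynomial.

x^2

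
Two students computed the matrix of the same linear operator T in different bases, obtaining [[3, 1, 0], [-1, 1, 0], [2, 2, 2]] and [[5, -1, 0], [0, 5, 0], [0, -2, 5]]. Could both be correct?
trace(A) = 6 but trace(B) = 15. The trace is a similarity invariant, so A and B are not similar.

No.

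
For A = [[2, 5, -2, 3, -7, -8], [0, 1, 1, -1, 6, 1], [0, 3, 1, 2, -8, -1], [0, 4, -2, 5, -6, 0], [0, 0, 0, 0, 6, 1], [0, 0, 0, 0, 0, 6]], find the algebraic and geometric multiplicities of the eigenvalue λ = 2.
algebraic multiplicity 3, geometric multiplicity 1

The characteristic polynomial is (x - 6)^2(x - 3)(x - 2)^3, so the factor x - 2 appears with exponent 3: the algebraic multiplicity is 3.

rank(A - 2I) = 5, so the eigenspace has dimension 6 - 5 = 1: the geometric multiplicity is 1.

Since 1 < 3, A is not diagonalizable.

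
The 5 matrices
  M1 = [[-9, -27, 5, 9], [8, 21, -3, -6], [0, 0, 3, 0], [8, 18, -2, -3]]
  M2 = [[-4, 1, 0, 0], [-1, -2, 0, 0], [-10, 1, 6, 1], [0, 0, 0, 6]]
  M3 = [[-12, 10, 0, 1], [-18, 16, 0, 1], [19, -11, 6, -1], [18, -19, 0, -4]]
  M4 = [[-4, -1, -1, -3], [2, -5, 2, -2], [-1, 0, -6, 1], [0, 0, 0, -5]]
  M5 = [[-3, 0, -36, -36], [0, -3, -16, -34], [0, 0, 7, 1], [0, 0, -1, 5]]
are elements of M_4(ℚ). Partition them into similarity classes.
Characteristic polynomials: χ_{M1} = (x - 3)^4, χ_{M2} = (x - 6)^2(x + 3)^2, χ_{M3} = (x - 6)^2(x + 3)^2, χ_{M4} = (x + 5)^4, χ_{M5} = (x - 6)^2(x + 3)^2.

{M1}: invariant factors x - 3, (x - 3)^3.

{M2, M3}: invariant factors (x - 6)^2(x + 3)^2.

{M4}: invariant factors x + 5, (x + 5)^3.

{M5}: invariant factors x + 3, (x - 6)^2(x + 3).

Matrices are similar if and only if their invariant-factor lists agree; the partition into similarity classes is {M1}, {M2, M3}, {M4}, {M5}.

4 classes: {M1}, {M2, M3}, {M4}, {M5}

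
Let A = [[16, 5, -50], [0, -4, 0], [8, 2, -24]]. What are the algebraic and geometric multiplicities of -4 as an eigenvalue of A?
The characteristic polynomial is (x + 4)^3, so the factor x + 4 appears with exponent 3: the algebraic multiplicity is 3.

rank(A + 4I) = 1, so the eigenspace has dimension 3 - 1 = 2: the geometric multiplicity is 2.

Since 2 < 3, A is not diagonalizable.

algebraic multiplicity 3, geometric multiplicity 2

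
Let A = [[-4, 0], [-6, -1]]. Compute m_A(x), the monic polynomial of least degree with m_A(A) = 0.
The characteristic polynomial factors as (x + 1)(x + 4). The minimal polynomial is ∏(x - λ)^{k_λ} where k_λ is the size of the largest Jordan block at λ.

For λ = -4: rank(A + 4I) = 1, and the largest Jordan block has size 1 (the smallest k with rank((A + 4I)^k) = rank((A + 4I)^(k+1))).
For λ = -1: rank(A + I) = 1, and the largest Jordan block has size 1 (the smallest k with rank((A + I)^k) = rank((A + I)^(k+1))).

So m_A(x) = (x + 1)(x + 4).

m_A(x) = (x + 1)(x + 4)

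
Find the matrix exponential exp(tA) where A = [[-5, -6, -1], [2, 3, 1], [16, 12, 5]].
A has Jordan form J = [[-3, 0, 0], [0, 3, 1], [0, 0, 3]] with A = PJP^{-1}, so e^{tA} = P e^{tJ} P^{-1}.

For a Jordan block J_k(λ), e^{tJ_k(λ)} = e^{λt} · (I + tN + t^2 N^2/2! + ... + t^{k-1} N^{k-1}/(k-1)!) where N is the nilpotent superdiagonal part.

Assembling the blocks and conjugating back gives the entries of e^{tA} as shown above.

e^{tA} = [[(-2*t*e^{6*t} + 1)*e^{-3*t}, -2*sinh(3*t), -t*e^{3*t}], [2*t*e^{3*t}, e^{3*t}, t*e^{3*t}], [2*((2*t + 1)*e^{6*t} - 1)*e^{-3*t}, 4*sinh(3*t), (2*t + 1)*e^{3*t}]]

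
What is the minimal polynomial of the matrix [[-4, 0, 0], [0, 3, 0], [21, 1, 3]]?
The characteristic polynomial factors as (x - 3)^2(x + 4). The minimal polynomial is ∏(x - λ)^{k_λ} where k_λ is the size of the largest Jordan block at λ.

For λ = -4: rank(A + 4I) = 2, and the largest Jordan block has size 1 (the smallest k with rank((A + 4I)^k) = rank((A + 4I)^(k+1))).
For λ = 3: rank(A - 3I) = 2, and the largest Jordan block has size 2 (the smallest k with rank((A - 3I)^k) = rank((A - 3I)^(k+1))).

So m_A(x) = (x - 3)^2(x + 4).

m_A(x) = (x - 3)^2(x + 4)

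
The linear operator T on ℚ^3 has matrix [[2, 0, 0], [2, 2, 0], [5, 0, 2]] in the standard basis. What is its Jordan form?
J = [[2, 1, 0], [0, 2, 0], [0, 0, 2]]

The characteristic polynomial is det(xI - A) = (x - 2)^3, so the eigenvalues are 2 (algebraic multiplicity 3).

For λ = 2: rank(A - 2I) = 1, rank((A - 2I)^2) = 0. The eigenspace has dimension 3 - 1 = 2, so there are 2 Jordan blocks; the rank sequence gives block sizes [2, 1].

Assembling the blocks gives the Jordan form J above.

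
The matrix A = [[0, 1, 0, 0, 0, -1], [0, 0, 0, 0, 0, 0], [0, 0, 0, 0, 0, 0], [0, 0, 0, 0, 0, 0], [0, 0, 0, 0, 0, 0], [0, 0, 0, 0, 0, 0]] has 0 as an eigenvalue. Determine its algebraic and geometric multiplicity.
The characteristic polynomial is x^6, so the factor x appears with exponent 6: the algebraic multiplicity is 6.

rank(A) = 1, so the eigenspace has dimension 6 - 1 = 5: the geometric multiplicity is 5.

Since 5 < 6, A is not diagonalizable.

algebraic multiplicity 6, geometric multiplicity 5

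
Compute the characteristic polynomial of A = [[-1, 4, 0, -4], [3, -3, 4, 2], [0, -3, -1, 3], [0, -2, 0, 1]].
xI - A = [[x + 1, -4, 0, 4], [-3, x + 3, -4, -2], [0, 3, x + 1, -3], [0, 2, 0, x - 1]].

Expanding det(xI - A) along the first row:
det(xI - A) = + (x + 1)·det([[x + 3, -4, -2], [3, x + 1, -3], [2, 0, x - 1]]) - (-4)·det([[-3, -4, -2], [0, x + 1, -3], [0, 0, x - 1]]) + (0)·det([[-3, x + 3, -2], [0, 3, -3], [0, 2, x - 1]]) - (4)·det([[-3, x + 3, -4], [0, 3, x + 1], [0, 2, 0]]).

Evaluating gives χ_A(x) = x^4 + 4x^3 + 6x^2 + 4x + 1 = (x + 1)^4.

χ_A(x) = (x + 1)^4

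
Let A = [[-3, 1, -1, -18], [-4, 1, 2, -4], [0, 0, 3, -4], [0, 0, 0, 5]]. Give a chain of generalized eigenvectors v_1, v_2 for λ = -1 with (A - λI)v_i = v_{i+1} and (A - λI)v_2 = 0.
We seek v_1 ∈ ker((A + I)^2) \ ker(A + I), then set v_{i+1} = (A + I) v_i.

One such chain is v_1 = [[0, 1, 0, 0]]^T, v_2 = [[1, 2, 0, 0]]^T. Check: (A + I) v_2 = [[0, 0, 0, 0]]^T = 0.

v_1 = [[0, 1, 0, 0]]^T, v_2 = [[1, 2, 0, 0]]^T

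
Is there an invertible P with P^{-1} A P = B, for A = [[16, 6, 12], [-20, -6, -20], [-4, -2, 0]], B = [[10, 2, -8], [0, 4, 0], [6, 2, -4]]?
Yes.

Two matrices over a field are similar if and only if they have the same invariant factors.

Both A and B have characteristic polynomial (x - 4)^2(x - 2) and minimal polynomial (x - 4)(x - 2). Computing further, both have invariant factors x - 4, (x - 4)(x - 2). Hence A and B are similar.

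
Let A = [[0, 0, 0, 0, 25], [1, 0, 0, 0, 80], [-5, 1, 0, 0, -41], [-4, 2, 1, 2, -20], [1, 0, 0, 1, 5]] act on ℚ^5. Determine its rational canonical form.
The invariant factors of A (the non-unit diagonal entries of the Smith normal form of xI - A over ℚ[x]) are (x - 1)(x^2 - 3x - 5)^2, each dividing the next. The characteristic polynomial is their product, (x - 1)(x^2 - 3x - 5)^2.

The rational canonical form is the block-diagonal matrix of companion matrices C(f_i):
R = [[0, 0, 0, 0, 25], [1, 0, 0, 0, 5], [0, 1, 0, 0, -31], [0, 0, 1, 0, -5], [0, 0, 0, 1, 7]].

Note the characteristic polynomial does not split into linear factors over ℚ, so A has no Jordan form over ℚ; the rational canonical form exists over any field.

R = [[0, 0, 0, 0, 25], [1, 0, 0, 0, 5], [0, 1, 0, 0, -31], [0, 0, 1, 0, -5], [0, 0, 0, 1, 7]]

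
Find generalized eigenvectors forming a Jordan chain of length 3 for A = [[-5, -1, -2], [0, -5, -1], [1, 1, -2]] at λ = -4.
We seek v_1 ∈ ker((A + 4I)^3) \ ker((A + 4I)^2), then set v_{i+1} = (A + 4I) v_i.

One such chain is v_1 = [[2, 0, -1]]^T, v_2 = [[0, 1, 0]]^T, v_3 = [[-1, -1, 1]]^T. Check: (A + 4I) v_3 = [[0, 0, 0]]^T = 0.

v_1 = [[2, 0, -1]]^T, v_2 = [[0, 1, 0]]^T, v_3 = [[-1, -1, 1]]^T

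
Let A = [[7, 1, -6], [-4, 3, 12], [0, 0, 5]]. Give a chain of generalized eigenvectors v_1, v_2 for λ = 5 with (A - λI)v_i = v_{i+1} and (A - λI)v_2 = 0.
We seek v_1 ∈ ker((A - 5I)^2) \ ker(A - 5I), then set v_{i+1} = (A - 5I) v_i.

One such chain is v_1 = [[0, 1, 0]]^T, v_2 = [[1, -2, 0]]^T. Check: (A - 5I) v_2 = [[0, 0, 0]]^T = 0.

v_1 = [[0, 1, 0]]^T, v_2 = [[1, -2, 0]]^T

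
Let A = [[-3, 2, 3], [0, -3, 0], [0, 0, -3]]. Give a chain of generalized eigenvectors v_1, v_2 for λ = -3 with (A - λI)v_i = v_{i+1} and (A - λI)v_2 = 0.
We seek v_1 ∈ ker((A + 3I)^2) \ ker(A + 3I), then set v_{i+1} = (A + 3I) v_i.

One such chain is v_1 = [[3, -1, 1]]^T, v_2 = [[1, 0, 0]]^T. Check: (A + 3I) v_2 = [[0, 0, 0]]^T = 0.

v_1 = [[3, -1, 1]]^T, v_2 = [[1, 0, 0]]^T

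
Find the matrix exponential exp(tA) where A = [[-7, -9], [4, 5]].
e^{tA} = [[(1 - 6*t)*e^{-t}, -9*t*e^{-t}], [4*t*e^{-t}, (6*t + 1)*e^{-t}]]

A has Jordan form J = [[-1, 1], [0, -1]] with A = PJP^{-1}, so e^{tA} = P e^{tJ} P^{-1}.

For a Jordan block J_k(λ), e^{tJ_k(λ)} = e^{λt} · (I + tN + t^2 N^2/2! + ... + t^{k-1} N^{k-1}/(k-1)!) where N is the nilpotent superdiagonal part.

Assembling the blocks and conjugating back gives the entries of e^{tA} as shown above.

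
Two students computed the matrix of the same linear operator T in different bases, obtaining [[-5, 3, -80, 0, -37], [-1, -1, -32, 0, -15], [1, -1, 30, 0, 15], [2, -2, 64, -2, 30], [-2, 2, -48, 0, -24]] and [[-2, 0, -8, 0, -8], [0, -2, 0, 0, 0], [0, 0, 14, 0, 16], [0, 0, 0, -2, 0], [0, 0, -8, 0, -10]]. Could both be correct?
Both have characteristic polynomial (x - 6)(x + 2)^4, but the minimal polynomial of A is (x - 6)(x + 2)^2 while the minimal polynomial of B is (x - 6)(x + 2). The minimal polynomial is a similarity invariant, so A and B are not similar.

No.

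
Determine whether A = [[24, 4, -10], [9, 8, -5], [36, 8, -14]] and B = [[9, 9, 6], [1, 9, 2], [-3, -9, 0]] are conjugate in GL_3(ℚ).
Two matrices over a field are similar if and only if they have the same invariant factors.

Both A and B have characteristic polynomial (x - 6)^3 and minimal polynomial (x - 6)^2. Computing further, both have invariant factors x - 6, (x - 6)^2. Hence A and B are similar.

Yes.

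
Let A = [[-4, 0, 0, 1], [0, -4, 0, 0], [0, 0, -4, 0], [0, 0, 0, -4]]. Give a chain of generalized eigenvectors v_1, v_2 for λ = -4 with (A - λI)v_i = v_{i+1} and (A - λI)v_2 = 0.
We seek v_1 ∈ ker((A + 4I)^2) \ ker(A + 4I), then set v_{i+1} = (A + 4I) v_i.

One such chain is v_1 = [[1, 0, 0, 1]]^T, v_2 = [[1, 0, 0, 0]]^T. Check: (A + 4I) v_2 = [[0, 0, 0, 0]]^T = 0.

v_1 = [[1, 0, 0, 1]]^T, v_2 = [[1, 0, 0, 0]]^T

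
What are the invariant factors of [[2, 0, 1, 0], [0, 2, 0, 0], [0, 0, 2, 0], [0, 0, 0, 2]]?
The Jordan structure of A has elementary divisors (x - 2)^2, (x - 2), (x - 2). Arranging the block sizes at each eigenvalue in decreasing order and taking row products gives the invariant factors.

Invariant factors (smallest first, each dividing the next): x - 2, x - 2, (x - 2)^2.

Check: the last factor (x - 2)^2 is the minimal polynomial, and the product (x - 2)^4 is the characteristic polynomial.

x - 2, x - 2, (x - 2)^2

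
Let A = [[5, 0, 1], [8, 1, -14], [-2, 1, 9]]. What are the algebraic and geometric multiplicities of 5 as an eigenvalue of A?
algebraic multiplicity 3, geometric multiplicity 1

The characteristic polynomial is (x - 5)^3, so the factor x - 5 appears with exponent 3: the algebraic multiplicity is 3.

rank(A - 5I) = 2, so the eigenspace has dimension 3 - 2 = 1: the geometric multiplicity is 1.

Since 1 < 3, A is not diagonalizable.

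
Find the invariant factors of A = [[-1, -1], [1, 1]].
x^2

The Jordan structure of A has elementary divisors x^2. Arranging the block sizes at each eigenvalue in decreasing order and taking row products gives the invariant factors.

Invariant factors (smallest first, each dividing the next): x^2.

Check: the last factor x^2 is the minimal polynomial, and the product x^2 is the characteristic polynomial.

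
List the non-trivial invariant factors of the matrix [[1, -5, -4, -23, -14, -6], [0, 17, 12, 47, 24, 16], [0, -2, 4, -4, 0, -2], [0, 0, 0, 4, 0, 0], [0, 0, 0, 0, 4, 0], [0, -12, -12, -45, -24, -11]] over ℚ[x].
The Jordan structure of A has elementary divisors (x - 1)^2, (x - 4), (x - 4), (x - 4), (x - 5). Arranging the block sizes at each eigenvalue in decreasing order and taking row products gives the invariant factors.

Invariant factors (smallest first, each dividing the next): x - 4, x - 4, (x - 5)(x - 4)(x - 1)^2.

Check: the last factor (x - 5)(x - 4)(x - 1)^2 is the minimal polynomial, and the product (x - 5)(x - 4)^3(x - 1)^2 is the characteristic polynomial.

x - 4, x - 4, (x - 5)(x - 4)(x - 1)^2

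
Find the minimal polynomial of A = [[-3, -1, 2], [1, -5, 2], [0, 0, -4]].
m_A(x) = (x + 4)^2

The characteristic polynomial factors as (x + 4)^3. The minimal polynomial is ∏(x - λ)^{k_λ} where k_λ is the size of the largest Jordan block at λ.

For λ = -4: rank(A + 4I) = 1, and the largest Jordan block has size 2 (the smallest k with rank((A + 4I)^k) = rank((A + 4I)^(k+1))).

So m_A(x) = (x + 4)^2.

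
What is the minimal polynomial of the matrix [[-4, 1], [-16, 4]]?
m_A(x) = x^2

The characteristic polynomial factors as x^2. The minimal polynomial is ∏(x - λ)^{k_λ} where k_λ is the size of the largest Jordan block at λ.

For λ = 0: rank(A) = 1, and the largest Jordan block has size 2 (the smallest k with rank(A^k) = rank(A^(k+1))).

So m_A(x) = x^2.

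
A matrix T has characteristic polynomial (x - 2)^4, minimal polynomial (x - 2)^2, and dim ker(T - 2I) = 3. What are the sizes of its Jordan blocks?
Jordan blocks: (2, 2), (2, 1), (2, 1)

λ = 2: algebraic multiplicity 4 (exponent in χ_T), largest block size 2 (exponent in m_T), 3 blocks (geometric multiplicity). These force block sizes [2, 1, 1].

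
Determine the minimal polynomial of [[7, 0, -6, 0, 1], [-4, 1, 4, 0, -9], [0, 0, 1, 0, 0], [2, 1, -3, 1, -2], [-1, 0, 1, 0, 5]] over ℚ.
m_A(x) = (x - 6)^2(x - 1)^2

The characteristic polynomial factors as (x - 6)^2(x - 1)^3. The minimal polynomial is ∏(x - λ)^{k_λ} where k_λ is the size of the largest Jordan block at λ.

For λ = 1: rank(A - I) = 3, and the largest Jordan block has size 2 (the smallest k with rank((A - I)^k) = rank((A - I)^(k+1))).
For λ = 6: rank(A - 6I) = 4, and the largest Jordan block has size 2 (the smallest k with rank((A - 6I)^k) = rank((A - 6I)^(k+1))).

So m_A(x) = (x - 6)^2(x - 1)^2.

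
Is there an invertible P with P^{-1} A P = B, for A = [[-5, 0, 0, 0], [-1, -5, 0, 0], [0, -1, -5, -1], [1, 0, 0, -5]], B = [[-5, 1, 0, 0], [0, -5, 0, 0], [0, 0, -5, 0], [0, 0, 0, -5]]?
No.

Both have characteristic polynomial (x + 5)^4 and minimal polynomial (x + 5)^2. But rank(A + 5I) = 2 for A while rank(B + 5I) = 1 for B, so the number of Jordan blocks at λ = -5 differs. A and B are not similar.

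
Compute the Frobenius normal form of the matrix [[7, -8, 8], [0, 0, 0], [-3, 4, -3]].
The invariant factors of A (the non-unit diagonal entries of the Smith normal form of xI - A over ℚ[x]) are x(x - 3)(x - 1), each dividing the next. The characteristic polynomial is their product, x(x - 3)(x - 1).

The rational canonical form is the block-diagonal matrix of companion matrices C(f_i):
R = [[0, 0, 0], [1, 0, -3], [0, 1, 4]].

R = [[0, 0, 0], [1, 0, -3], [0, 1, 4]]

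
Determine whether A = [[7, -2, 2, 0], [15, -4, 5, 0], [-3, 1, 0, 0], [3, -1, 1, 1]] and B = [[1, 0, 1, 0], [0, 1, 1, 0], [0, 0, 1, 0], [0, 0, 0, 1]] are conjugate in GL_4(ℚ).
Yes.

Two matrices over a field are similar if and only if they have the same invariant factors.

Both A and B have characteristic polynomial (x - 1)^4 and minimal polynomial (x - 1)^2. Computing further, both have invariant factors x - 1, x - 1, (x - 1)^2. Hence A and B are similar.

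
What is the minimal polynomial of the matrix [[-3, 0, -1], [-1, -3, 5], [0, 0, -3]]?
m_A(x) = (x + 3)^3

The characteristic polynomial factors as (x + 3)^3. The minimal polynomial is ∏(x - λ)^{k_λ} where k_λ is the size of the largest Jordan block at λ.

For λ = -3: rank(A + 3I) = 2, and the largest Jordan block has size 3 (the smallest k with rank((A + 3I)^k) = rank((A + 3I)^(k+1))).

So m_A(x) = (x + 3)^3.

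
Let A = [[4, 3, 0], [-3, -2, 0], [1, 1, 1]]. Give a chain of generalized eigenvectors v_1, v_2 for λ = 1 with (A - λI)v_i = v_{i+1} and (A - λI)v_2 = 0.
We seek v_1 ∈ ker((A - I)^2) \ ker(A - I), then set v_{i+1} = (A - I) v_i.

One such chain is v_1 = [[3, -4, 2]]^T, v_2 = [[-3, 3, -1]]^T. Check: (A - I) v_2 = [[0, 0, 0]]^T = 0.

v_1 = [[3, -4, 2]]^T, v_2 = [[-3, 3, -1]]^T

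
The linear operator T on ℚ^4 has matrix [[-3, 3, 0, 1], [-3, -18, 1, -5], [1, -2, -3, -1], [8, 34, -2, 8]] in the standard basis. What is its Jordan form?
The characteristic polynomial is det(xI - A) = (x + 4)^4, so the eigenvalues are -4 (algebraic multiplicity 4).

For λ = -4: rank(A + 4I) = 2, rank((A + 4I)^2) = 1, rank((A + 4I)^3) = 0. The eigenspace has dimension 4 - 2 = 2, so there are 2 Jordan blocks; the rank sequence gives block sizes [3, 1].

Assembling the blocks gives the Jordan form J above.

J = [[-4, 1, 0, 0], [0, -4, 1, 0], [0, 0, -4, 0], [0, 0, 0, -4]]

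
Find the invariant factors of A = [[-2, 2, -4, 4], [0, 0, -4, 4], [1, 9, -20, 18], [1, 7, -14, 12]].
The Jordan structure of A has elementary divisors (x + 4), (x + 2)^2, (x + 2). Arranging the block sizes at each eigenvalue in decreasing order and taking row products gives the invariant factors.

Invariant factors (smallest first, each dividing the next): x + 2, (x + 2)^2(x + 4).

Check: the last factor (x + 2)^2(x + 4) is the minimal polynomial, and the product (x + 2)^3(x + 4) is the characteristic polynomial.

x + 2, (x + 2)^2(x + 4)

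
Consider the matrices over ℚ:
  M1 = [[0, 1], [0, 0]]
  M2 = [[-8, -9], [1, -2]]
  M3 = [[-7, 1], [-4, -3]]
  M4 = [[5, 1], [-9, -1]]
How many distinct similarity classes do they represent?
3 classes: {M1}, {M2, M3}, {M4}

Characteristic polynomials: χ_{M1} = x^2, χ_{M2} = (x + 5)^2, χ_{M3} = (x + 5)^2, χ_{M4} = (x - 2)^2.

{M1}: invariant factors x^2.

{M2, M3}: invariant factors (x + 5)^2.

{M4}: invariant factors (x - 2)^2.

Matrices are similar if and only if their invariant-factor lists agree; the partition into similarity classes is {M1}, {M2, M3}, {M4}.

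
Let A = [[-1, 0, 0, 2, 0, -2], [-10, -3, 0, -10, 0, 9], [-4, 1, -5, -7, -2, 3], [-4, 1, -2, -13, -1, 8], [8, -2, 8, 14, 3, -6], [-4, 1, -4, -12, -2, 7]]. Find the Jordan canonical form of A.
J = [[-4, 1, 0, 0, 0, 0], [0, -4, 0, 0, 0, 0], [0, 0, -1, 1, 0, 0], [0, 0, 0, -1, 1, 0], [0, 0, 0, 0, -1, 0], [0, 0, 0, 0, 0, -1]]

The characteristic polynomial is det(xI - A) = (x + 1)^4(x + 4)^2, so the eigenvalues are -4 (algebraic multiplicity 2), -1 (algebraic multiplicity 4).

For λ = -4: rank(A + 4I) = 5, rank((A + 4I)^2) = 4. The eigenspace has dimension 6 - 5 = 1, so there is 1 Jordan block; the rank sequence gives block sizes [2].

For λ = -1: rank(A + I) = 4, rank((A + I)^2) = 3, rank((A + I)^3) = 2. The eigenspace has dimension 6 - 4 = 2, so there are 2 Jordan blocks; the rank sequence gives block sizes [3, 1].

Assembling the blocks gives the Jordan form J above.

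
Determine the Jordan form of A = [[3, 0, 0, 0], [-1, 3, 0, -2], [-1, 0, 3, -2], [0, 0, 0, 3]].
The characteristic polynomial is det(xI - A) = (x - 3)^4, so the eigenvalues are 3 (algebraic multiplicity 4).

For λ = 3: rank(A - 3I) = 1, rank((A - 3I)^2) = 0. The eigenspace has dimension 4 - 1 = 3, so there are 3 Jordan blocks; the rank sequence gives block sizes [2, 1, 1].

Assembling the blocks gives the Jordan form J above.

J = [[3, 1, 0, 0], [0, 3, 0, 0], [0, 0, 3, 0], [0, 0, 0, 3]]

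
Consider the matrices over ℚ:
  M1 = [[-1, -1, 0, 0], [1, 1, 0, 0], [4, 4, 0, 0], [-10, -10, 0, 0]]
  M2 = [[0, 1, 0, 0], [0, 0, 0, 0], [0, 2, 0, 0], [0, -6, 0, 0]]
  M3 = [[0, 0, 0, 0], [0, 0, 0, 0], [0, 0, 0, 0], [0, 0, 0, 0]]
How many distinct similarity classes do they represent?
Characteristic polynomials: χ_{M1} = x^4, χ_{M2} = x^4, χ_{M3} = x^4.

{M1, M2}: invariant factors x, x, x^2.

{M3}: invariant factors x, x, x, x.

Matrices are similar if and only if their invariant-factor lists agree; the partition into similarity classes is {M1, M2}, {M3}.

2 classes: {M1, M2}, {M3}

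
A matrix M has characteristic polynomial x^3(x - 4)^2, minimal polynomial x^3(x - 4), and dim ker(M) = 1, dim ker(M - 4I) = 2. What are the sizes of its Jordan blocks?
λ = 0: algebraic multiplicity 3 (exponent in χ_M), largest block size 3 (exponent in m_M), 1 block (geometric multiplicity). This forces block sizes [3].
λ = 4: algebraic multiplicity 2 (exponent in χ_M), largest block size 1 (exponent in m_M), 2 blocks (geometric multiplicity). These force block sizes [1, 1].

Jordan blocks: (0, 3), (4, 1), (4, 1)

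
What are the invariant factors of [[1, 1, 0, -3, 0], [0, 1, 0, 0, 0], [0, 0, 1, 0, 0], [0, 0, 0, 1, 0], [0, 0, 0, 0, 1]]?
The Jordan structure of A has elementary divisors (x - 1)^2, (x - 1), (x - 1), (x - 1). Arranging the block sizes at each eigenvalue in decreasing order and taking row products gives the invariant factors.

Invariant factors (smallest first, each dividing the next): x - 1, x - 1, x - 1, (x - 1)^2.

Check: the last factor (x - 1)^2 is the minimal polynomial, and the product (x - 1)^5 is the characteristic polynomial.

x - 1, x - 1, x - 1, (x - 1)^2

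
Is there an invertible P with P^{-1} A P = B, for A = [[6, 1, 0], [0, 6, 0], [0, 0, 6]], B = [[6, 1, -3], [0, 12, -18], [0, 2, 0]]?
Two matrices over a field are similar if and only if they have the same invariant factors.

Both A and B have characteristic polynomial (x - 6)^3 and minimal polynomial (x - 6)^2. Computing further, both have invariant factors x - 6, (x - 6)^2. Hence A and B are similar.

Yes.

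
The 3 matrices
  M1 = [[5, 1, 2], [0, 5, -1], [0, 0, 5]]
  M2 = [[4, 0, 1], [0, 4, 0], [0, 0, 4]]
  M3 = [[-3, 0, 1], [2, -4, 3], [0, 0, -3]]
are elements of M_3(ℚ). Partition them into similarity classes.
Characteristic polynomials: χ_{M1} = (x - 5)^3, χ_{M2} = (x - 4)^3, χ_{M3} = (x + 3)^2(x + 4).

{M1}: invariant factors (x - 5)^3.

{M2}: invariant factors x - 4, (x - 4)^2.

{M3}: invariant factors (x + 3)^2(x + 4).

Matrices are similar if and only if their invariant-factor lists agree; the partition into similarity classes is {M1}, {M2}, {M3}.

3 classes: {M1}, {M2}, {M3}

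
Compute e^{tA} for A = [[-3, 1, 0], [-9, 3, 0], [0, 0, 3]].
e^{tA} = [[1 - 3*t, t, 0], [-9*t, 3*t + 1, 0], [0, 0, e^{3*t}]]

A has Jordan form J = [[0, 1, 0], [0, 0, 0], [0, 0, 3]] with A = PJP^{-1}, so e^{tA} = P e^{tJ} P^{-1}.

For a Jordan block J_k(λ), e^{tJ_k(λ)} = e^{λt} · (I + tN + t^2 N^2/2! + ... + t^{k-1} N^{k-1}/(k-1)!) where N is the nilpotent superdiagonal part.

Assembling the blocks and conjugating back gives the entries of e^{tA} as shown above.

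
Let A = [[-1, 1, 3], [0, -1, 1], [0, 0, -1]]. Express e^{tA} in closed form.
A has Jordan form J = [[-1, 1, 0], [0, -1, 1], [0, 0, -1]] with A = PJP^{-1}, so e^{tA} = P e^{tJ} P^{-1}.

For a Jordan block J_k(λ), e^{tJ_k(λ)} = e^{λt} · (I + tN + t^2 N^2/2! + ... + t^{k-1} N^{k-1}/(k-1)!) where N is the nilpotent superdiagonal part.

Assembling the blocks and conjugating back gives the entries of e^{tA} as shown above.

e^{tA} = [[e^{-t}, t*e^{-t}, t*(t + 6)*e^{-t}/2], [0, e^{-t}, t*e^{-t}], [0, 0, e^{-t}]]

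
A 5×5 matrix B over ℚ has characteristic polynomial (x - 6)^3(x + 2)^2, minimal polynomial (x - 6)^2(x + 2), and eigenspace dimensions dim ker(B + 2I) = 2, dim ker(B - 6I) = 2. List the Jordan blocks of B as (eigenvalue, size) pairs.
λ = -2: algebraic multiplicity 2 (exponent in χ_B), largest block size 1 (exponent in m_B), 2 blocks (geometric multiplicity). These force block sizes [1, 1].
λ = 6: algebraic multiplicity 3 (exponent in χ_B), largest block size 2 (exponent in m_B), 2 blocks (geometric multiplicity). These force block sizes [2, 1].

Jordan blocks: (-2, 1), (-2, 1), (6, 2), (6, 1)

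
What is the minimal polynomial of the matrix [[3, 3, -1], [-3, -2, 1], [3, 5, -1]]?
The characteristic polynomial factors as x^3. The minimal polynomial is ∏(x - λ)^{k_λ} where k_λ is the size of the largest Jordan block at λ.

For λ = 0: rank(A) = 2, and the largest Jordan block has size 3 (the smallest k with rank(A^k) = rank(A^(k+1))).

So m_A(x) = x^3.

m_A(x) = x^3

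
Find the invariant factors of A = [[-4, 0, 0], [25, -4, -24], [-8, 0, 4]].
The Jordan structure of A has elementary divisors (x + 4)^2, (x - 4). Arranging the block sizes at each eigenvalue in decreasing order and taking row products gives the invariant factors.

Invariant factors (smallest first, each dividing the next): (x - 4)(x + 4)^2.

Check: the last factor (x - 4)(x + 4)^2 is the minimal polynomial, and the product (x - 4)(x + 4)^2 is the characteristic polynomial.

(x - 4)(x + 4)^2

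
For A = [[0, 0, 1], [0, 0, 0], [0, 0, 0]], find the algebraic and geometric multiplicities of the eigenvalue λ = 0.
The characteristic polynomial is x^3, so the factor x appears with exponent 3: the algebraic multiplicity is 3.

rank(A) = 1, so the eigenspace has dimension 3 - 1 = 2: the geometric multiplicity is 2.

Since 2 < 3, A is not diagonalizable.

algebraic multiplicity 3, geometric multiplicity 2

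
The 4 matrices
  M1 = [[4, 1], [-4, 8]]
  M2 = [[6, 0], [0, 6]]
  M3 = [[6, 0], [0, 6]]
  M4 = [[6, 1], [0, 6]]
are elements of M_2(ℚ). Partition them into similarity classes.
Characteristic polynomials: χ_{M1} = (x - 6)^2, χ_{M2} = (x - 6)^2, χ_{M3} = (x - 6)^2, χ_{M4} = (x - 6)^2.

{M1, M4}: invariant factors (x - 6)^2.

{M2, M3}: invariant factors x - 6, x - 6.

Matrices are similar if and only if their invariant-factor lists agree; the partition into similarity classes is {M1, M4}, {M2, M3}.

2 classes: {M1, M4}, {M2, M3}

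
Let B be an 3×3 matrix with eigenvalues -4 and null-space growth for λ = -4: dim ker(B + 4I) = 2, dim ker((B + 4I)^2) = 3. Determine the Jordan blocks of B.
λ = -4: successive nullity increments [2, 1] count blocks of size ≥ k; block sizes are [2, 1].

Jordan blocks: (-4, 2), (-4, 1)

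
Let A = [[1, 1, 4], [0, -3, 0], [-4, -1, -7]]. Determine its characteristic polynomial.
xI - A = [[x - 1, -1, -4], [0, x + 3, 0], [4, 1, x + 7]].

Expanding det(xI - A) along the first row:
det(xI - A) = + (x - 1)·det([[x + 3, 0], [1, x + 7]]) - (-1)·det([[0, 0], [4, x + 7]]) + (-4)·det([[0, x + 3], [4, 1]]).

Evaluating gives χ_A(x) = x^3 + 9x^2 + 27x + 27 = (x + 3)^3.

χ_A(x) = (x + 3)^3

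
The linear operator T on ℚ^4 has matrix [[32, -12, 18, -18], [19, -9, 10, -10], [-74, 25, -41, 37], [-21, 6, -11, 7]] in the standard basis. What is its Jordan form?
The characteristic polynomial is det(xI - A) = (x + 1)(x + 2)(x + 4)^2, so the eigenvalues are -4 (algebraic multiplicity 2), -2 (algebraic multiplicity 1), -1 (algebraic multiplicity 1).

For λ = -4: rank(A + 4I) = 3, rank((A + 4I)^2) = 2. The eigenspace has dimension 4 - 3 = 1, so there is 1 Jordan block; the rank sequence gives block sizes [2].

For λ = -2: algebraic multiplicity 1 gives one 1×1 block.

For λ = -1: algebraic multiplicity 1 gives one 1×1 block.

Assembling the blocks gives the Jordan form J above.

J = [[-4, 1, 0, 0], [0, -4, 0, 0], [0, 0, -2, 0], [0, 0, 0, -1]]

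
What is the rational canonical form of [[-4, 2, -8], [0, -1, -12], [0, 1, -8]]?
The invariant factors of A (the non-unit diagonal entries of the Smith normal form of xI - A over ℚ[x]) are x + 4, (x + 4)(x + 5), each dividing the next. The characteristic polynomial is their product, (x + 4)^2(x + 5).

The rational canonical form is the block-diagonal matrix of companion matrices C(f_i):
R = [[-4, 0, 0], [0, 0, -20], [0, 1, -9]].

R = [[-4, 0, 0], [0, 0, -20], [0, 1, -9]]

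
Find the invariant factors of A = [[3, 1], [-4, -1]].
The Jordan structure of A has elementary divisors (x - 1)^2. Arranging the block sizes at each eigenvalue in decreasing order and taking row products gives the invariant factors.

Invariant factors (smallest first, each dividing the next): (x - 1)^2.

Check: the last factor (x - 1)^2 is the minimal polynomial, and the product (x - 1)^2 is the characteristic polynomial.

(x - 1)^2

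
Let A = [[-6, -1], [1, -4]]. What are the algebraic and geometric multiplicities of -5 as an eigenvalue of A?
The characteristic polynomial is (x + 5)^2, so the factor x + 5 appears with exponent 2: the algebraic multiplicity is 2.

rank(A + 5I) = 1, so the eigenspace has dimension 2 - 1 = 1: the geometric multiplicity is 1.

Since 1 < 2, A is not diagonalizable.

algebraic multiplicity 2, geometric multiplicity 1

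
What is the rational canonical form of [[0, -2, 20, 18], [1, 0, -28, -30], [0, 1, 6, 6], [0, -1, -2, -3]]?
R = [[0, 0, 0, 24], [1, 0, 0, -28], [0, 1, 0, 6], [0, 0, 1, 3]]

The invariant factors of A (the non-unit diagonal entries of the Smith normal form of xI - A over ℚ[x]) are (x - 2)^3(x + 3), each dividing the next. The characteristic polynomial is their product, (x - 2)^3(x + 3).

The rational canonical form is the block-diagonal matrix of companion matrices C(f_i):
R = [[0, 0, 0, 24], [1, 0, 0, -28], [0, 1, 0, 6], [0, 0, 1, 3]].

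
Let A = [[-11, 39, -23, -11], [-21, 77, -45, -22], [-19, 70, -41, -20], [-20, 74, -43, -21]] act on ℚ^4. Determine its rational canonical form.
R = [[0, 0, 0, -1], [1, 0, 0, -4], [0, 1, 0, -2], [0, 0, 1, 4]]

The invariant factors of A (the non-unit diagonal entries of the Smith normal form of xI - A over ℚ[x]) are (x^2 - 2x - 1)^2, each dividing the next. The characteristic polynomial is their product, (x^2 - 2x - 1)^2.

The rational canonical form is the block-diagonal matrix of companion matrices C(f_i):
R = [[0, 0, 0, -1], [1, 0, 0, -4], [0, 1, 0, -2], [0, 0, 1, 4]].

Note the characteristic polynomial does not split into linear factors over ℚ, so A has no Jordan form over ℚ; the rational canonical form exists over any field.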